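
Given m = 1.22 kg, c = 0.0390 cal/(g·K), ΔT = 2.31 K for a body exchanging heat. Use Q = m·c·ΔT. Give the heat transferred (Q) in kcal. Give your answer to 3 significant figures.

0.110 kcal

Directly: Q = mcΔT.
m = 1.22 kg; c = 0.0390 cal/(g·K) = 163.2 J/(kg·K); ΔT = 2.31 K.
Q = 459.9 J
459.9 J × (1 kcal / 4184 J) = 0.1099 kcal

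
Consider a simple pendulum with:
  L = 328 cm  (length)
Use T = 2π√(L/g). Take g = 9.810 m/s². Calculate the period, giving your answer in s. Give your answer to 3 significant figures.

3.63 s

Directly: T = 2π√(L/g).
L = 328 cm = 3.280 m; g = 9.810 m/s².
T = 3.633 s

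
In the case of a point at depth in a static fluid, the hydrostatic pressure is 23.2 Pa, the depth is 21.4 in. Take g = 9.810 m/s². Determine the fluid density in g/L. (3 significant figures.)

Solving P = ρ·g·h for ρ: ρ = P/(g·h).
P = 23.2 Pa; h = 21.4 in = 0.5436 m; g = 9.810 m/s².
ρ = 4.351 kg/m³
Since 1 g/L = 1 kg/m³, 4.351 g/L.

4.35 g/L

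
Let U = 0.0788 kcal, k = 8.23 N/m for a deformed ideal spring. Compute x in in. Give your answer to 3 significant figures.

Rearranging: x = √(2U/k).
U = 0.0788 kcal = 329.7 J; k = 8.23 N/m.
x = 8.951 m
8.951 m × (1 in / 0.02540 m) = 352.4 in

352 in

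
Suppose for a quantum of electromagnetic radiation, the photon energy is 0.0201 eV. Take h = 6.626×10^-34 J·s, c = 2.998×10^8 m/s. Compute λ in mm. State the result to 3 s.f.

0.0617 mm

Rearranging E = h·c/λ for λ: λ = hc/E.
E = 0.0201 eV = 3.220×10^-21 J; h = 6.626×10^-34 J·s; c = 2.998×10^8 m/s.
λ = 6.168×10^-5 m
6.168×10^-5 m × (1 mm / 0.001000 m) = 0.06168 mm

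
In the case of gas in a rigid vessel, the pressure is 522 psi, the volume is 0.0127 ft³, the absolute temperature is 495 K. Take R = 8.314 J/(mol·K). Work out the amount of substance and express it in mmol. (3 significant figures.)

Solving PV = nRT for n: n = PV/(RT).
P = 522 psi = 3.599×10^6 Pa; V = 0.0127 ft³ = 3.596×10^-4 m³; T = 495 K; R = 8.314 J/(mol·K).
n = 0.3145 mol
0.3145 mol × (1 mmol / 0.001000 mol) = 314.5 mmol

315 mmol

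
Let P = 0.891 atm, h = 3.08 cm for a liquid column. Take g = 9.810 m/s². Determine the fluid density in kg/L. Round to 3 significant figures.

Solving P = ρ·g·h for ρ: ρ = P/(g·h).
P = 0.891 atm = 90281 Pa; h = 3.08 cm = 0.03080 m; g = 9.810 m/s².
ρ = 2.988×10^5 kg/m³
2.988×10^5 kg/m³ × (1 kg/L / 1000 kg/m³) = 298.8 kg/L

299 kg/L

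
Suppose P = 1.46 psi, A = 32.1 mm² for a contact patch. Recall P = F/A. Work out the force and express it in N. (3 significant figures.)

0.323 N

Solving P = F/A for F: F = P·A.
P = 1.46 psi = 10066 Pa; A = 32.1 mm² = 3.210×10^-5 m².
F = 0.3231 N  (the unit combination reduces to kg·m/s² = N)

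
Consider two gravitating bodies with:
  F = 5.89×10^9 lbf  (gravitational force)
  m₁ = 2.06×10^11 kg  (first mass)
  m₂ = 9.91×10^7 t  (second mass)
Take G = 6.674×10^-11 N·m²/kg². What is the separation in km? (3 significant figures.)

0.00721 km

Solving F = G·m₁·m₂/r² for r: r = √(G·m₁m₂/F).
F = 5.89×10^9 lbf = 2.620×10^10 N; m₁ = 2.06×10^11 kg; m₂ = 9.91×10^7 t = 9.910×10^10 kg; G = 6.674×10^-11 N·m²/kg².
r = 7.211 m
7.211 m × (1 km / 1000 m) = 0.007211 km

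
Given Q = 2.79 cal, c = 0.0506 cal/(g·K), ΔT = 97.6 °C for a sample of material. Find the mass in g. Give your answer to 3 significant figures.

Rearranging Q = m·c·ΔT for m: m = Q/(c·ΔT).
Q = 2.79 cal = 11.67 J; c = 0.0506 cal/(g·K) = 211.7 J/(kg·K); ΔT = 97.6 °C = 97.60 K.
m = 5.649×10^-4 kg
5.649×10^-4 kg × (1 g / 0.001000 kg) = 0.5649 g

0.565 g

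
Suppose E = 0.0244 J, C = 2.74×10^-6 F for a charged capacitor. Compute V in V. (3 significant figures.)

133 V

Solving E = ½C·V² for V: V = √(2E/C).
E = 0.0244 J; C = 2.74×10^-6 F.
V = 133.5 V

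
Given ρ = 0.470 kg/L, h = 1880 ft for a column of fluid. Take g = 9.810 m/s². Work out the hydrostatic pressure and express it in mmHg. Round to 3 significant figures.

19800 mmHg

P is given directly by: P = ρgh.
ρ = 0.470 kg/L = 470.0 kg/m³; h = 1880 ft = 573.0 m; g = 9.810 m/s².
P = 2.642×10^6 Pa  (the unit combination reduces to kg/(m·s²) = Pa)
2.642×10^6 Pa × (1 mmHg / 133.3 Pa) = 19817 mmHg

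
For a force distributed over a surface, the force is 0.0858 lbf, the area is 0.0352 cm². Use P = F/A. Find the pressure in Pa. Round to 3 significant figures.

1.08×10^5 Pa

Directly: P = F/A.
F = 0.0858 lbf = 0.3817 N; A = 0.0352 cm² = 3.520×10^-6 m².
P = 1.084×10^5 Pa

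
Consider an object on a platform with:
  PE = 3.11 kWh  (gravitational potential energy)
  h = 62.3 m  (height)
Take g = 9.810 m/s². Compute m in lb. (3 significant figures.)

Solving PE = m·g·h for m: m = PE/(g·h).
PE = 3.11 kWh = 1.120×10^7 J; h = 62.3 m; g = 9.810 m/s².
m = 18319 kg
18319 kg × (1 lb / 0.4536 kg) = 40387 lb

40400 lb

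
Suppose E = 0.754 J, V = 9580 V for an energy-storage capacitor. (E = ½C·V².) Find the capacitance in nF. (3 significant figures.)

16.4 nF

Solving E = ½C·V² for C: C = 2E/V².
E = 0.754 J; V = 9580 V.
C = 1.643×10^-8 F
1.643×10^-8 F × (1 nF / 1.000×10^-9 F) = 16.43 nF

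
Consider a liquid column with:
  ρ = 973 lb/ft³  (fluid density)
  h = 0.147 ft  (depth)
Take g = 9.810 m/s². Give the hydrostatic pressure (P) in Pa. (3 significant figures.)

6850 Pa

Directly: P = ρgh.
ρ = 973 lb/ft³ = 15586 kg/m³; h = 0.147 ft = 0.04481 m; g = 9.810 m/s².
P = 6851 Pa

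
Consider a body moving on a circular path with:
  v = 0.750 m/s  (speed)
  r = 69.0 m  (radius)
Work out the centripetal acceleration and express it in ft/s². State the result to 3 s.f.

Directly: a = v²/r.
v = 0.750 m/s; r = 69.0 m.
a = 0.008152 m/s²
0.008152 m/s² × (1 ft/s² / 0.3048 m/s²) = 0.02675 ft/s²

0.0267 ft/s²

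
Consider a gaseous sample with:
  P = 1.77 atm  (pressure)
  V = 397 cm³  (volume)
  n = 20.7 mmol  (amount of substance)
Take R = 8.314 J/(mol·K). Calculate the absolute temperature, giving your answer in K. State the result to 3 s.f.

From the ideal-gas law: T = PV/(nR).
P = 1.77 atm = 1.793×10^5 Pa; V = 397 cm³ = 3.970×10^-4 m³; n = 20.7 mmol = 0.02070 mol; R = 8.314 J/(mol·K).
T = 413.7 K

414 K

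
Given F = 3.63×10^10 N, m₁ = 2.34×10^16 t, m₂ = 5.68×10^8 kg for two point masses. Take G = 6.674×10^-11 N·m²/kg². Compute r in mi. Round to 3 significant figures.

3.07 mi

Rearranging F = G·m₁·m₂/r² for r: r = √(G·m₁m₂/F).
F = 3.63×10^10 N; m₁ = 2.34×10^16 t = 2.340×10^19 kg; m₂ = 5.68×10^8 kg; G = 6.674×10^-11 N·m²/kg².
r = 4943 m
4943 m × (1 mi / 1609 m) = 3.072 mi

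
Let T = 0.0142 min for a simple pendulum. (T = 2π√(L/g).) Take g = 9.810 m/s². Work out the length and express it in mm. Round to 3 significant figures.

Rearranging T = 2π√(L/g) for L: L = g·(T/2π)².
T = 0.0142 min = 0.8520 s; g = 9.810 m/s².
L = 0.1804 m
0.1804 m × (1 mm / 0.001000 m) = 180.4 mm

180 mm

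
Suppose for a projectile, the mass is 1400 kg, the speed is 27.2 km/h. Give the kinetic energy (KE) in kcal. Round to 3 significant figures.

Directly: KE = ½mv².
m = 1400 kg; v = 27.2 km/h = 7.556 m/s.
KE = 39960 J
39960 J × (1 kcal / 4184 J) = 9.551 kcal

9.55 kcal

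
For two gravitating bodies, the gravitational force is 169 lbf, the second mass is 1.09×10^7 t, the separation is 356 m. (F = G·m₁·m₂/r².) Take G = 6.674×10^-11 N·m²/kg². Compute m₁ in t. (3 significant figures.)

1.31×10^5 t

From Newton's law of gravitation: m₁ = F·r²/(G·m₂).
F = 169 lbf = 751.7 N; m₂ = 1.09×10^7 t = 1.090×10^10 kg; r = 356 m; G = 6.674×10^-11 N·m²/kg².
m₁ = 1.310×10^8 kg
1.310×10^8 kg × (1 t / 1000 kg) = 1.310×10^5 t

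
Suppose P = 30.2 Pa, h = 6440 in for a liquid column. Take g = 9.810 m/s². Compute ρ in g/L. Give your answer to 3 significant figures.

Rearranging: ρ = P/(g·h).
P = 30.2 Pa; h = 6440 in = 163.6 m; g = 9.810 m/s².
ρ = 0.01882 kg/m³
Since 1 g/L = 1 kg/m³, 0.01882 g/L.

0.0188 g/L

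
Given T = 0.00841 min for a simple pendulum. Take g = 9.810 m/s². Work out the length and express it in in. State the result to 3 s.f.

2.49 in

Solving T = 2π√(L/g) for L: L = g·(T/2π)².
T = 0.00841 min = 0.5046 s; g = 9.810 m/s².
L = 0.06327 m
0.06327 m × (1 in / 0.02540 m) = 2.491 in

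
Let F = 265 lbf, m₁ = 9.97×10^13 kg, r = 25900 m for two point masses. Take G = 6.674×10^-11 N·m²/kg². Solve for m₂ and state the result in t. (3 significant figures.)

1.19×10^5 t

From Newton's law of gravitation: m₂ = F·r²/(G·m₁).
F = 265 lbf = 1179 N; m₁ = 9.97×10^13 kg; r = 25900 m; G = 6.674×10^-11 N·m²/kg².
m₂ = 1.188×10^8 kg
1.188×10^8 kg × (1 t / 1000 kg) = 1.188×10^5 t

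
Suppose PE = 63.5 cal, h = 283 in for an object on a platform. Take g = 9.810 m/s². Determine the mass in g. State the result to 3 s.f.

Rearranging PE = m·g·h for m: m = PE/(g·h).
PE = 63.5 cal = 265.7 J; h = 283 in = 7.188 m; g = 9.810 m/s².
m = 3.768 kg
3.768 kg × (1 g / 0.001000 kg) = 3768 g

3770 g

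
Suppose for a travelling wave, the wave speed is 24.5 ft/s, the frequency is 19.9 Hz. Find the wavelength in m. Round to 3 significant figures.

Rearranging v = f·λ for λ: λ = v/f.
v = 24.5 ft/s = 7.468 m/s; f = 19.9 Hz.
λ = 0.3753 m

0.375 m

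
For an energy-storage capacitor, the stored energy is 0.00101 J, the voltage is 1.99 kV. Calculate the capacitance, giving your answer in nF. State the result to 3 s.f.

Rearranging E = ½C·V² for C: C = 2E/V².
E = 0.00101 J; V = 1.99 kV = 1990 V.
C = 5.101×10^-10 F
5.101×10^-10 F × (1 nF / 1.000×10^-9 F) = 0.5101 nF

0.510 nF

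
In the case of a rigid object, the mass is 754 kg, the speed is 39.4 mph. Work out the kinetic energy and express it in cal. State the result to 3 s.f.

28000 cal

Directly: KE = ½mv².
m = 754 kg; v = 39.4 mph = 17.61 m/s.
KE = 1.170×10^5 J  (the unit combination reduces to kg·m²/s² = J)
1.170×10^5 J × (1 cal / 4.184 J) = 27953 cal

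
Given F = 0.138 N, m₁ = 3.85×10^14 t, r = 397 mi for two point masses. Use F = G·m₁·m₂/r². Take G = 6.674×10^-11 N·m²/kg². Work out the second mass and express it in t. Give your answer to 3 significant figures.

From Newton's law of gravitation: m₂ = F·r²/(G·m₁).
F = 0.138 N; m₁ = 3.85×10^14 t = 3.850×10^17 kg; r = 397 mi = 6.389×10^5 m; G = 6.674×10^-11 N·m²/kg².
m₂ = 2192 kg
2192 kg × (1 t / 1000 kg) = 2.192 t

2.19 t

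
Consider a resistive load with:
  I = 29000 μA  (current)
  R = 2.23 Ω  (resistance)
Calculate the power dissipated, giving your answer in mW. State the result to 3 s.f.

1.88 mW

Directly: P = I²R.
I = 29000 μA = 0.02900 A; R = 2.23 Ω.
P = 0.001875 W  (the unit combination reduces to kg·m²/s³ = W)
0.001875 W × (1 mW / 0.001000 W) = 1.875 mW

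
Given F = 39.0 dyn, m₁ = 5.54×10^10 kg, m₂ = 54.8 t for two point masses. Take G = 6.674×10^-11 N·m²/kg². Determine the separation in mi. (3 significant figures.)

14.2 mi

Rearranging: r = √(G·m₁m₂/F).
F = 39.0 dyn = 3.900×10^-4 N; m₁ = 5.54×10^10 kg; m₂ = 54.8 t = 54800 kg; G = 6.674×10^-11 N·m²/kg².
r = 22793 m
22793 m × (1 mi / 1609 m) = 14.16 mi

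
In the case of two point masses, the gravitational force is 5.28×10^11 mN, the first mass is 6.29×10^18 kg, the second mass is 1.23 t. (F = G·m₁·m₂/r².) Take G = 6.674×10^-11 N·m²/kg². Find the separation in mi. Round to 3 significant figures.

Rearranging: r = √(G·m₁m₂/F).
F = 5.28×10^11 mN = 5.280×10^8 N; m₁ = 6.29×10^18 kg; m₂ = 1.23 t = 1230 kg; G = 6.674×10^-11 N·m²/kg².
r = 31.27 m
31.27 m × (1 mi / 1609 m) = 0.01943 mi

0.0194 mi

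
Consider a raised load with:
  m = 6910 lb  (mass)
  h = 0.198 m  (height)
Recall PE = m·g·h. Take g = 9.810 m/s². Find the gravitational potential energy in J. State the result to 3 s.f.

PE is given directly by: PE = mgh.
m = 6910 lb = 3134 kg; h = 0.198 m; g = 9.810 m/s².
PE = 6088 J  (the unit combination reduces to kg·m²/s² = J)

6090 J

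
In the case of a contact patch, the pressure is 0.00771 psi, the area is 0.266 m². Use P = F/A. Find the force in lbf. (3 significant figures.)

Rearranging P = F/A for F: F = P·A.
P = 0.00771 psi = 53.16 Pa; A = 0.266 m².
F = 14.14 N
14.14 N × (1 lbf / 4.448 N) = 3.179 lbf

3.18 lbf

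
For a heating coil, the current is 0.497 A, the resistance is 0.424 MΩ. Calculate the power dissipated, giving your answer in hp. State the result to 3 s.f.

140 hp

P is given directly by: P = I²R.
I = 0.497 A; R = 0.424 MΩ = 4.240×10^5 Ω.
P = 1.047×10^5 W
1.047×10^5 W × (1 hp / 745.7 W) = 140.4 hp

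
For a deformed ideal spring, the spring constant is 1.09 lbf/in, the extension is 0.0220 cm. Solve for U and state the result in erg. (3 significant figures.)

Directly: U = ½kx².
k = 1.09 lbf/in = 190.9 N/m; x = 0.0220 cm = 2.200×10^-4 m.
U = 4.619×10^-6 J
4.619×10^-6 J × (1 erg / 1.000×10^-7 J) = 46.19 erg

46.2 erg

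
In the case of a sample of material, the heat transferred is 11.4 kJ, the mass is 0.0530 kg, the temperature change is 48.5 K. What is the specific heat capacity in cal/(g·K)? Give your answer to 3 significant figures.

Rearranging: c = Q/(m·ΔT).
Q = 11.4 kJ = 11400 J; m = 0.0530 kg; ΔT = 48.5 K.
c = 4435 J/(kg·K)
4435 J/(kg·K) × (1 cal/(g·K) / 4184 J/(kg·K)) = 1.060 cal/(g·K)

1.06 cal/(g·K)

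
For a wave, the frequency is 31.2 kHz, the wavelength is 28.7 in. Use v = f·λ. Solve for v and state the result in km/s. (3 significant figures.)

22.7 km/s

v is given directly by: v = fλ.
f = 31.2 kHz = 31200 Hz; λ = 28.7 in = 0.7290 m.
v = 22744 m/s
22744 m/s × (1 km/s / 1000 m/s) = 22.74 km/s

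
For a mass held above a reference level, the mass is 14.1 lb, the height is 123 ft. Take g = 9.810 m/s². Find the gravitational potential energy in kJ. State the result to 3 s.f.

2.35 kJ

PE is given directly by: PE = mgh.
m = 14.1 lb = 6.396 kg; h = 123 ft = 37.49 m; g = 9.810 m/s².
PE = 2352 J
2352 J × (1 kJ / 1000 J) = 2.352 kJ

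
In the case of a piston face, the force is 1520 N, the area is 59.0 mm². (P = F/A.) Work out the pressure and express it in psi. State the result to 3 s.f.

P is given directly by: P = F/A.
F = 1520 N; A = 59.0 mm² = 5.900×10^-5 m².
P = 2.576×10^7 Pa
2.576×10^7 Pa × (1 psi / 6895 Pa) = 3737 psi

3740 psi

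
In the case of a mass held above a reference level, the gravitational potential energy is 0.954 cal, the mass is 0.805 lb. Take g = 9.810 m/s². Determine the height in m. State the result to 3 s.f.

Rearranging: h = PE/(m·g).
PE = 0.954 cal = 3.992 J; m = 0.805 lb = 0.3651 kg; g = 9.810 m/s².
h = 1.114 m

1.11 m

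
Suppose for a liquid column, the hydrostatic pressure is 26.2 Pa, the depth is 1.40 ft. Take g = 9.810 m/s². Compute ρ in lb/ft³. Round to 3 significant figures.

0.391 lb/ft³

Rearranging P = ρ·g·h for ρ: ρ = P/(g·h).
P = 26.2 Pa; h = 1.40 ft = 0.4267 m; g = 9.810 m/s².
ρ = 6.259 kg/m³
6.259 kg/m³ × (1 lb/ft³ / 16.02 kg/m³) = 0.3907 lb/ft³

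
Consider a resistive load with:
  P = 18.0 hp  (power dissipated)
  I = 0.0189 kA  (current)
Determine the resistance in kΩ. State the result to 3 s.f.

0.0376 kΩ

Rearranging P = I²R for R: R = P/I².
P = 18.0 hp = 13423 W; I = 0.0189 kA = 18.90 A.
R = 37.58 Ω
37.58 Ω × (1 kΩ / 1000 Ω) = 0.03758 kΩ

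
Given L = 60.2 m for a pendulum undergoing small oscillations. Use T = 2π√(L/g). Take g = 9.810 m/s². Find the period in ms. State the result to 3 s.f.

Directly: T = 2π√(L/g).
L = 60.2 m; g = 9.810 m/s².
T = 15.56 s
15.56 s × (1 ms / 0.001000 s) = 15565 ms

15600 ms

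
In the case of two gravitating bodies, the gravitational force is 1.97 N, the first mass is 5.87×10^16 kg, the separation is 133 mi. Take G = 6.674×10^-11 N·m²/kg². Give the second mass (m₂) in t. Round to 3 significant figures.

Rearranging F = G·m₁·m₂/r² for m₂: m₂ = F·r²/(G·m₁).
F = 1.97 N; m₁ = 5.87×10^16 kg; r = 133 mi = 2.140×10^5 m; G = 6.674×10^-11 N·m²/kg².
m₂ = 23038 kg
23038 kg × (1 t / 1000 kg) = 23.04 t

23.0 t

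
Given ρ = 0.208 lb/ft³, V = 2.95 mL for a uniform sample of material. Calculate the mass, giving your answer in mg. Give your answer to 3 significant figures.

9.83 mg

Solving ρ = m/V for m: m = ρV.
ρ = 0.208 lb/ft³ = 3.332 kg/m³; V = 2.95 mL = 2.950×10^-6 m³.
m = 9.829×10^-6 kg
9.829×10^-6 kg × (1 mg / 1.000×10^-6 kg) = 9.829 mg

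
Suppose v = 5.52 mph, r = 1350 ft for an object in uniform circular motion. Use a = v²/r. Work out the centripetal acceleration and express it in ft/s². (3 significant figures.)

0.0486 ft/s²

Directly: a = v²/r.
v = 5.52 mph = 2.468 m/s; r = 1350 ft = 411.5 m.
a = 0.01480 m/s²
0.01480 m/s² × (1 ft/s² / 0.3048 m/s²) = 0.04855 ft/s²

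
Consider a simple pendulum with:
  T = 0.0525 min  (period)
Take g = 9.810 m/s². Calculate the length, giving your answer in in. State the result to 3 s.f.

97.1 in

Rearranging: L = g·(T/2π)².
T = 0.0525 min = 3.150 s; g = 9.810 m/s².
L = 2.466 m
2.466 m × (1 in / 0.02540 m) = 97.07 in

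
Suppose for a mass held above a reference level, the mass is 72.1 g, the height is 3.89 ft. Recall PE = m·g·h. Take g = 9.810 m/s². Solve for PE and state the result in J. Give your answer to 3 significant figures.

0.839 J

PE is given directly by: PE = mgh.
m = 72.1 g = 0.07210 kg; h = 3.89 ft = 1.186 m; g = 9.810 m/s².
PE = 0.8386 J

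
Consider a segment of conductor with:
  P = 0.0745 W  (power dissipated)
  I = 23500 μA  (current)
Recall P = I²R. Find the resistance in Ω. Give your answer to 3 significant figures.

135 Ω

Rearranging P = I²R for R: R = P/I².
P = 0.0745 W; I = 23500 μA = 0.02350 A.
R = 134.9 Ω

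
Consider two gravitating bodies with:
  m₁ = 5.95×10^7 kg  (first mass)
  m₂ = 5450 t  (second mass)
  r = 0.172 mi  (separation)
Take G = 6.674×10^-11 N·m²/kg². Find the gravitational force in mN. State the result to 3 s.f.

282 mN

From Newton's law of gravitation: F = Gm₁m₂/r².
m₁ = 5.95×10^7 kg; m₂ = 5450 t = 5.450×10^6 kg; r = 0.172 mi = 276.8 m; G = 6.674×10^-11 N·m²/kg².
F = 0.2825 N
0.2825 N × (1 mN / 0.001000 N) = 282.5 mN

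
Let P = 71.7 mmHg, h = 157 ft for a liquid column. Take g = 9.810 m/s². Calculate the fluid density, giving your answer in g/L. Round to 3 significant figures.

20.4 g/L

Rearranging P = ρ·g·h for ρ: ρ = P/(g·h).
P = 71.7 mmHg = 9559 Pa; h = 157 ft = 47.85 m; g = 9.810 m/s².
ρ = 20.36 kg/m³
Since 1 g/L = 1 kg/m³, 20.36 g/L.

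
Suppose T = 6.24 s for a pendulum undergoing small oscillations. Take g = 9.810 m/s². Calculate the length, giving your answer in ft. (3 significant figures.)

31.7 ft

Rearranging T = 2π√(L/g) for L: L = g·(T/2π)².
T = 6.24 s; g = 9.810 m/s².
L = 9.676 m
9.676 m × (1 ft / 0.3048 m) = 31.74 ft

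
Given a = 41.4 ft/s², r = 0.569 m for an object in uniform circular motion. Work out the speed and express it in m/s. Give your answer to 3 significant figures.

2.68 m/s

Rearranging: v = √(a·r).
a = 41.4 ft/s² = 12.62 m/s²; r = 0.569 m.
v = 2.680 m/s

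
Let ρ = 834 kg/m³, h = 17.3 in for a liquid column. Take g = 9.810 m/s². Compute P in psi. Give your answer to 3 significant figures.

0.521 psi

P is given directly by: P = ρgh.
ρ = 834 kg/m³; h = 17.3 in = 0.4394 m; g = 9.810 m/s².
P = 3595 Pa
3595 Pa × (1 psi / 6895 Pa) = 0.5214 psi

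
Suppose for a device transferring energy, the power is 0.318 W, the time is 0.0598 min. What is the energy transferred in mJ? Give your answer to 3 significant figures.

Solving P = W/t for W: W = P·t.
P = 0.318 W; t = 0.0598 min = 3.588 s.
W = 1.141 J
1.141 J × (1 mJ / 0.001000 J) = 1141 mJ

1140 mJ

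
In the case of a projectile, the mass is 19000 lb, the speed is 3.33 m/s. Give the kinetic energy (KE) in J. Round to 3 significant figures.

47800 J

Directly: KE = ½mv².
m = 19000 lb = 8618 kg; v = 3.33 m/s.
KE = 47783 J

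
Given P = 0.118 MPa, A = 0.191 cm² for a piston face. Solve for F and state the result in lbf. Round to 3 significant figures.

Solving P = F/A for F: F = P·A.
P = 0.118 MPa = 1.180×10^5 Pa; A = 0.191 cm² = 1.910×10^-5 m².
F = 2.254 N
2.254 N × (1 lbf / 4.448 N) = 0.5067 lbf

0.507 lbf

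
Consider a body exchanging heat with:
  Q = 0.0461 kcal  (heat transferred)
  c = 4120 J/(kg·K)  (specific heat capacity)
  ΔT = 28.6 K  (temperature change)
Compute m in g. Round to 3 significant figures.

Rearranging Q = m·c·ΔT for m: m = Q/(c·ΔT).
Q = 0.0461 kcal = 192.9 J; c = 4120 J/(kg·K); ΔT = 28.6 K.
m = 0.001637 kg
0.001637 kg × (1 g / 0.001000 kg) = 1.637 g

1.64 g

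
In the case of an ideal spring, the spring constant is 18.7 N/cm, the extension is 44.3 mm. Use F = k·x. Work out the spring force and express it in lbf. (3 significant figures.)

18.6 lbf

Directly: F = kx.
k = 18.7 N/cm = 1870 N/m; x = 44.3 mm = 0.04430 m.
F = 82.84 N  (the unit combination reduces to kg·m/s² = N)
82.84 N × (1 lbf / 4.448 N) = 18.62 lbf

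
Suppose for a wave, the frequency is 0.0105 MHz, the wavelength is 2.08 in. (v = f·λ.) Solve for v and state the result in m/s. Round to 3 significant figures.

v is given directly by: v = fλ.
f = 0.0105 MHz = 10500 Hz; λ = 2.08 in = 0.05283 m.
v = 554.7 m/s

555 m/s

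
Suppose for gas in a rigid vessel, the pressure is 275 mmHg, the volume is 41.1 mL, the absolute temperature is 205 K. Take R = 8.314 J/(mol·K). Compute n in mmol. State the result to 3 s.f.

From the ideal-gas law: n = PV/(RT).
P = 275 mmHg = 36664 Pa; V = 41.1 mL = 4.110×10^-5 m³; T = 205 K; R = 8.314 J/(mol·K).
n = 8.841×10^-4 mol
8.841×10^-4 mol × (1 mmol / 0.001000 mol) = 0.8841 mmol

0.884 mmol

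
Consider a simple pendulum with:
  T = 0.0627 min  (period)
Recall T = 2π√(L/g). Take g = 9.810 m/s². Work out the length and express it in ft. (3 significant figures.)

11.5 ft

Solving T = 2π√(L/g) for L: L = g·(T/2π)².
T = 0.0627 min = 3.762 s; g = 9.810 m/s².
L = 3.517 m
3.517 m × (1 ft / 0.3048 m) = 11.54 ft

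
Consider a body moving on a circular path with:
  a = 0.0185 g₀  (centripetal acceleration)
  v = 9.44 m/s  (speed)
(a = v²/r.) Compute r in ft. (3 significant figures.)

1610 ft

Rearranging: r = v²/a.
a = 0.0185 g₀ = 0.1814 m/s²; v = 9.44 m/s.
r = 491.2 m
491.2 m × (1 ft / 0.3048 m) = 1612 ft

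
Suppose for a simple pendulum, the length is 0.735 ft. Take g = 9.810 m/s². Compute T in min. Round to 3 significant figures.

0.0158 min

T is given directly by: T = 2π√(L/g).
L = 0.735 ft = 0.2240 m; g = 9.810 m/s².
T = 0.9495 s
0.9495 s × (1 min / 60.00 s) = 0.01583 min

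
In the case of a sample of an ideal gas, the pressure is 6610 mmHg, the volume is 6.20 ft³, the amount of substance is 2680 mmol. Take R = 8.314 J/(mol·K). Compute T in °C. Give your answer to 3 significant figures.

From the ideal-gas law: T = PV/(nR).
P = 6610 mmHg = 8.813×10^5 Pa; V = 6.20 ft³ = 0.1756 m³; n = 2680 mmol = 2.680 mol; R = 8.314 J/(mol·K).
T = 6944 K
6944 K − 273.15 = 6671 °C

6670 °C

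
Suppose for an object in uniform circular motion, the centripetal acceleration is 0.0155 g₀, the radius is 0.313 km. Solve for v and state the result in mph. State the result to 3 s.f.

15.4 mph

Rearranging: v = √(a·r).
a = 0.0155 g₀ = 0.1520 m/s²; r = 0.313 km = 313.0 m.
v = 6.898 m/s
6.898 m/s × (1 mph / 0.4470 m/s) = 15.43 mph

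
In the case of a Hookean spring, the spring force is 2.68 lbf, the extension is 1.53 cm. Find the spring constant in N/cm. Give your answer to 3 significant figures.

7.79 N/cm

From Hooke's law: k = F/x.
F = 2.68 lbf = 11.92 N; x = 1.53 cm = 0.01530 m.
k = 779.2 N/m
779.2 N/m × (1 N/cm / 100.0 N/m) = 7.792 N/cm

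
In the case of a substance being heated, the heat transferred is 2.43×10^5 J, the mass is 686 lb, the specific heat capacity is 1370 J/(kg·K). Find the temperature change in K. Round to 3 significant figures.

Rearranging Q = m·c·ΔT for ΔT: ΔT = Q/(m·c).
Q = 2.43×10^5 J; m = 686 lb = 311.2 kg; c = 1370 J/(kg·K).
ΔT = 0.5700 K

0.570 K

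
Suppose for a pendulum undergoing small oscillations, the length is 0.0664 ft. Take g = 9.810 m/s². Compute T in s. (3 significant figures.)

T is given directly by: T = 2π√(L/g).
L = 0.0664 ft = 0.02024 m; g = 9.810 m/s².
T = 0.2854 s

0.285 s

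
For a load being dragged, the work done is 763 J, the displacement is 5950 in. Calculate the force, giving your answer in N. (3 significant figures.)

5.05 N

Rearranging: F = W/d.
W = 763 J; d = 5950 in = 151.1 m.
F = 5.049 N  (the unit combination reduces to kg·m/s² = N)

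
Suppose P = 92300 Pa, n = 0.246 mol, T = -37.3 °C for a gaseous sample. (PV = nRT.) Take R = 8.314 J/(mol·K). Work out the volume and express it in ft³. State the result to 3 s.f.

From the ideal-gas law: V = nRT/P.
P = 92300 Pa; n = 0.246 mol; T = -37.3 °C = 235.8 K; R = 8.314 J/(mol·K).
V = 0.005226 m³
0.005226 m³ × (1 ft³ / 0.02832 m³) = 0.1846 ft³

0.185 ft³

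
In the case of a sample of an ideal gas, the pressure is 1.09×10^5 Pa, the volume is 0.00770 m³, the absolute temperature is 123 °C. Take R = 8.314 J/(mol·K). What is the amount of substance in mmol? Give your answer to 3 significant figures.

From the ideal-gas law: n = PV/(RT).
P = 1.09×10^5 Pa; V = 0.00770 m³; T = 123 °C = 396.1 K; R = 8.314 J/(mol·K).
n = 0.2548 mol
0.2548 mol × (1 mmol / 0.001000 mol) = 254.8 mmol

255 mmol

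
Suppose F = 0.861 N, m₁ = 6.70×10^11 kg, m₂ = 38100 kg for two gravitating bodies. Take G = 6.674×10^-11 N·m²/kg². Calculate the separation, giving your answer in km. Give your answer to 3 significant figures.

1.41 km

Solving F = G·m₁·m₂/r² for r: r = √(G·m₁m₂/F).
F = 0.861 N; m₁ = 6.70×10^11 kg; m₂ = 38100 kg; G = 6.674×10^-11 N·m²/kg².
r = 1407 m
1407 m × (1 km / 1000 m) = 1.407 km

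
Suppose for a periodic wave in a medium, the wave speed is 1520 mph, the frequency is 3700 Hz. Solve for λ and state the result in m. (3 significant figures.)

Rearranging v = f·λ for λ: λ = v/f.
v = 1520 mph = 679.5 m/s; f = 3700 Hz.
λ = 0.1836 m

0.184 m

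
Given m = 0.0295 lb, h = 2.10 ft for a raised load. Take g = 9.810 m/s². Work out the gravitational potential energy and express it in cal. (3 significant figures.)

PE is given directly by: PE = mgh.
m = 0.0295 lb = 0.01338 kg; h = 2.10 ft = 0.6401 m; g = 9.810 m/s².
PE = 0.08402 J
0.08402 J × (1 cal / 4.184 J) = 0.02008 cal

0.0201 cal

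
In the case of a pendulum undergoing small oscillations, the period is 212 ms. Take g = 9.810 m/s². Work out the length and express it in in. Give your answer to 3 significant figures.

Solving T = 2π√(L/g) for L: L = g·(T/2π)².
T = 212 ms = 0.2120 s; g = 9.810 m/s².
L = 0.01117 m
0.01117 m × (1 in / 0.02540 m) = 0.4397 in

0.440 in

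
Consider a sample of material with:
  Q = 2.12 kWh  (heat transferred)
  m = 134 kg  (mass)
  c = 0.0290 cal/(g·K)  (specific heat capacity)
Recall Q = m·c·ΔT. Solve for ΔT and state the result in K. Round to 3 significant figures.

469 K

Rearranging Q = m·c·ΔT for ΔT: ΔT = Q/(m·c).
Q = 2.12 kWh = 7.632×10^6 J; m = 134 kg; c = 0.0290 cal/(g·K) = 121.3 J/(kg·K).
ΔT = 469.4 K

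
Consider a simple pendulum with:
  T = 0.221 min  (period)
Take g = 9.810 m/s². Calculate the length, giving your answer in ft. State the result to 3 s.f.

143 ft

Rearranging: L = g·(T/2π)².
T = 0.221 min = 13.26 s; g = 9.810 m/s².
L = 43.69 m
43.69 m × (1 ft / 0.3048 m) = 143.3 ft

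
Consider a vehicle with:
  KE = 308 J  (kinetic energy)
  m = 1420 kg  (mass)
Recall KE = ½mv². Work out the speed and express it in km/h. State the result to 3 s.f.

2.37 km/h

Solving KE = ½mv² for v: v = √(2·KE/m).
KE = 308 J; m = 1420 kg.
v = 0.6586 m/s
0.6586 m/s × (1 km/h / 0.2778 m/s) = 2.371 km/h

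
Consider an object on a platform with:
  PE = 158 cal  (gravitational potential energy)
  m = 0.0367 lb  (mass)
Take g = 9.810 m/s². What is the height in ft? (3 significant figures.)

Rearranging: h = PE/(m·g).
PE = 158 cal = 661.1 J; m = 0.0367 lb = 0.01665 kg; g = 9.810 m/s².
h = 4048 m
4048 m × (1 ft / 0.3048 m) = 13281 ft

13300 ft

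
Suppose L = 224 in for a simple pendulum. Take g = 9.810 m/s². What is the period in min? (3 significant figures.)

0.0798 min

Directly: T = 2π√(L/g).
L = 224 in = 5.690 m; g = 9.810 m/s².
T = 4.785 s
4.785 s × (1 min / 60.00 s) = 0.07975 min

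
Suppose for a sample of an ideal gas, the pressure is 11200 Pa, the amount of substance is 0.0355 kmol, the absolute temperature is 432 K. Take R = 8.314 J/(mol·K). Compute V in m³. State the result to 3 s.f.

From the ideal-gas law: V = nRT/P.
P = 11200 Pa; n = 0.0355 kmol = 35.50 mol; T = 432 K; R = 8.314 J/(mol·K).
V = 11.38 m³

11.4 m³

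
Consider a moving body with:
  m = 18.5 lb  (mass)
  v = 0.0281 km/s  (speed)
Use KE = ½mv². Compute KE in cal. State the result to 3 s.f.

KE is given directly by: KE = ½mv².
m = 18.5 lb = 8.391 kg; v = 0.0281 km/s = 28.10 m/s.
KE = 3313 J  (the unit combination reduces to kg·m²/s² = J)
3313 J × (1 cal / 4.184 J) = 791.8 cal

792 cal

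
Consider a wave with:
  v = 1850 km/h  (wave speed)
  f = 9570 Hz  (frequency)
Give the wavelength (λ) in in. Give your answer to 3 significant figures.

Rearranging v = f·λ for λ: λ = v/f.
v = 1850 km/h = 513.9 m/s; f = 9570 Hz.
λ = 0.05370 m
0.05370 m × (1 in / 0.02540 m) = 2.114 in

2.11 in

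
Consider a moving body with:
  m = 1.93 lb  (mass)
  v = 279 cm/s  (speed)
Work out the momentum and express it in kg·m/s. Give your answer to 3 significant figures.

p is given directly by: p = mv.
m = 1.93 lb = 0.8754 kg; v = 279 cm/s = 2.790 m/s.
p = 2.442 kg·m/s

2.44 kg·m/s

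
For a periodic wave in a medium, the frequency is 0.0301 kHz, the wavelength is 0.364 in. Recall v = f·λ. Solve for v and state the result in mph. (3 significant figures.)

0.623 mph

Directly: v = fλ.
f = 0.0301 kHz = 30.10 Hz; λ = 0.364 in = 0.009246 m.
v = 0.2783 m/s
0.2783 m/s × (1 mph / 0.4470 m/s) = 0.6225 mph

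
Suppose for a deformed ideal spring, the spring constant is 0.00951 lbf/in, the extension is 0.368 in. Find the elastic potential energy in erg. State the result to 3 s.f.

728 erg

U is given directly by: U = ½kx².
k = 0.00951 lbf/in = 1.665 N/m; x = 0.368 in = 0.009347 m.
U = 7.276×10^-5 J
7.276×10^-5 J × (1 erg / 1.000×10^-7 J) = 727.6 erg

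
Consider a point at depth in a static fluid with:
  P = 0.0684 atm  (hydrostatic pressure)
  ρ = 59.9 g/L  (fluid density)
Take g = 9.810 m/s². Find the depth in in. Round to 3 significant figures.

464 in

Rearranging: h = P/(ρ·g).
P = 0.0684 atm = 6931 Pa; ρ = 59.9 g/L = 59.90 kg/m³; g = 9.810 m/s².
h = 11.79 m
11.79 m × (1 in / 0.02540 m) = 464.3 in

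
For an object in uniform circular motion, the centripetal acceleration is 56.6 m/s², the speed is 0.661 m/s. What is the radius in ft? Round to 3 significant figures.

0.0253 ft

Rearranging: r = v²/a.
a = 56.6 m/s²; v = 0.661 m/s.
r = 0.007719 m
0.007719 m × (1 ft / 0.3048 m) = 0.02533 ft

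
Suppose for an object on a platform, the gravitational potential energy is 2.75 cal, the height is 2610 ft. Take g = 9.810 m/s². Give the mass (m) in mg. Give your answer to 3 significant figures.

1470 mg

Solving PE = m·g·h for m: m = PE/(g·h).
PE = 2.75 cal = 11.51 J; h = 2610 ft = 795.5 m; g = 9.810 m/s².
m = 0.001474 kg
0.001474 kg × (1 mg / 1.000×10^-6 kg) = 1474 mg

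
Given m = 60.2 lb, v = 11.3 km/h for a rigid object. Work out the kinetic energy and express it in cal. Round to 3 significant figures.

Directly: KE = ½mv².
m = 60.2 lb = 27.31 kg; v = 11.3 km/h = 3.139 m/s.
KE = 134.5 J
134.5 J × (1 cal / 4.184 J) = 32.15 cal

32.2 cal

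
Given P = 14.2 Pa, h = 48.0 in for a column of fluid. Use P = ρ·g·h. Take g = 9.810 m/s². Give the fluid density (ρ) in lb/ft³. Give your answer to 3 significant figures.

0.0741 lb/ft³

Rearranging P = ρ·g·h for ρ: ρ = P/(g·h).
P = 14.2 Pa; h = 48.0 in = 1.219 m; g = 9.810 m/s².
ρ = 1.187 kg/m³
1.187 kg/m³ × (1 lb/ft³ / 16.02 kg/m³) = 0.07412 lb/ft³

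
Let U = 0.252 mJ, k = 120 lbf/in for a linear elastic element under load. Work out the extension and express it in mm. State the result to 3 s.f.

0.155 mm

Rearranging U = ½k·x² for x: x = √(2U/k).
U = 0.252 mJ = 2.520×10^-4 J; k = 120 lbf/in = 21015 N/m.
x = 1.549×10^-4 m
1.549×10^-4 m × (1 mm / 0.001000 m) = 0.1549 mm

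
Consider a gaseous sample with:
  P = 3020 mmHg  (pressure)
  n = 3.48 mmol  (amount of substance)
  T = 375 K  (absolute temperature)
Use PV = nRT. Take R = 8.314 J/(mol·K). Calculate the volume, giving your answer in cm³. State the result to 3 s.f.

26.9 cm³

Rearranging: V = nRT/P.
P = 3020 mmHg = 4.026×10^5 Pa; n = 3.48 mmol = 0.003480 mol; T = 375 K; R = 8.314 J/(mol·K).
V = 2.695×10^-5 m³
2.695×10^-5 m³ × (1 cm³ / 1.000×10^-6 m³) = 26.95 cm³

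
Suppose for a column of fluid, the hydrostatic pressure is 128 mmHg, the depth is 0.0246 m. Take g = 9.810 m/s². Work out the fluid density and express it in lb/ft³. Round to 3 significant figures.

Solving P = ρ·g·h for ρ: ρ = P/(g·h).
P = 128 mmHg = 17065 Pa; h = 0.0246 m; g = 9.810 m/s².
ρ = 70714 kg/m³
70714 kg/m³ × (1 lb/ft³ / 16.02 kg/m³) = 4415 lb/ft³

4410 lb/ft³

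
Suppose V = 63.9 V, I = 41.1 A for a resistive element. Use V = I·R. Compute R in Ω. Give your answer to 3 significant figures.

1.55 Ω

From Ohm's law: R = V/I.
V = 63.9 V; I = 41.1 A.
R = 1.555 Ω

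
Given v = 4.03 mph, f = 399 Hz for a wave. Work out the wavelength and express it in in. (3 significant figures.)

0.178 in

Rearranging: λ = v/f.
v = 4.03 mph = 1.802 m/s; f = 399 Hz.
λ = 0.004515 m
0.004515 m × (1 in / 0.02540 m) = 0.1778 in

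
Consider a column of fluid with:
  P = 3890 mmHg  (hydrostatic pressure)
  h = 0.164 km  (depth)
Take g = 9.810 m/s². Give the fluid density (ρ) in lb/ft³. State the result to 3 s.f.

Rearranging P = ρ·g·h for ρ: ρ = P/(g·h).
P = 3890 mmHg = 5.186×10^5 Pa; h = 0.164 km = 164.0 m; g = 9.810 m/s².
ρ = 322.4 kg/m³
322.4 kg/m³ × (1 lb/ft³ / 16.02 kg/m³) = 20.12 lb/ft³

20.1 lb/ft³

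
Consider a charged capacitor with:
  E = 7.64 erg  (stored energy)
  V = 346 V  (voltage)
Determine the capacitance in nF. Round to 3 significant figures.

0.0128 nF

Rearranging: C = 2E/V².
E = 7.64 erg = 7.640×10^-7 J; V = 346 V.
C = 1.276×10^-11 F
1.276×10^-11 F × (1 nF / 1.000×10^-9 F) = 0.01276 nF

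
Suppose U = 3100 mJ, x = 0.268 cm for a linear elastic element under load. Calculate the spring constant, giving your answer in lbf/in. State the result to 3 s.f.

4930 lbf/in

Rearranging: k = 2U/x².
U = 3100 mJ = 3.100 J; x = 0.268 cm = 0.002680 m.
k = 8.632×10^5 N/m
8.632×10^5 N/m × (1 lbf/in / 175.1 N/m) = 4929 lbf/in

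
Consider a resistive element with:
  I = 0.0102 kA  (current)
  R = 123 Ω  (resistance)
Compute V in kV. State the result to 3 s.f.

From Ohm's law: V = IR.
I = 0.0102 kA = 10.20 A; R = 123 Ω.
V = 1255 V
1255 V × (1 kV / 1000 V) = 1.255 kV

1.25 kV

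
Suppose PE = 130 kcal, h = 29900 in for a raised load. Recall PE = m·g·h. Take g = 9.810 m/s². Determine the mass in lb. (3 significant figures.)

161 lb

Solving PE = m·g·h for m: m = PE/(g·h).
PE = 130 kcal = 5.439×10^5 J; h = 29900 in = 759.5 m; g = 9.810 m/s².
m = 73.01 kg
73.01 kg × (1 lb / 0.4536 kg) = 161.0 lb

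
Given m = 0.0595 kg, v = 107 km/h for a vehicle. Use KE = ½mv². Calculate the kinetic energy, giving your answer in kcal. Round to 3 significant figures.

0.00628 kcal

Directly: KE = ½mv².
m = 0.0595 kg; v = 107 km/h = 29.72 m/s.
KE = 26.28 J
26.28 J × (1 kcal / 4184 J) = 0.006281 kcal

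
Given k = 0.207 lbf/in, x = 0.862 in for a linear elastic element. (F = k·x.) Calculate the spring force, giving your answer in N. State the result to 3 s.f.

0.794 N

From Hooke's law: F = kx.
k = 0.207 lbf/in = 36.25 N/m; x = 0.862 in = 0.02189 m.
F = 0.7937 N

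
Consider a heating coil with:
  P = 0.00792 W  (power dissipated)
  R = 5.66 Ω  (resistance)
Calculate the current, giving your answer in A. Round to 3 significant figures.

0.0374 A

Rearranging P = I²R for I: I = √(P/R).
P = 0.00792 W; R = 5.66 Ω.
I = 0.03741 A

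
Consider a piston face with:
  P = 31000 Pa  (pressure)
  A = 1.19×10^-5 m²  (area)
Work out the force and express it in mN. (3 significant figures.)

369 mN

Solving P = F/A for F: F = P·A.
P = 31000 Pa; A = 1.19×10^-5 m².
F = 0.3689 N  (the unit combination reduces to kg·m/s² = N)
0.3689 N × (1 mN / 0.001000 N) = 368.9 mN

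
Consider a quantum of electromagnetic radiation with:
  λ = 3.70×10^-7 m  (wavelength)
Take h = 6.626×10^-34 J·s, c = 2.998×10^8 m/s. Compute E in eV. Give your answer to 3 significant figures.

3.35 eV

Directly: E = hc/λ.
λ = 3.70×10^-7 m; h = 6.626×10^-34 J·s; c = 2.998×10^8 m/s.
E = 5.369×10^-19 J  (the unit combination reduces to kg·m²/s² = J)
5.369×10^-19 J × (1 eV / 1.602×10^-19 J) = 3.351 eV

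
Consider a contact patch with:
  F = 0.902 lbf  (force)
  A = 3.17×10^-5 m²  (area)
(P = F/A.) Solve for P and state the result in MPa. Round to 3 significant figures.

0.127 MPa

Directly: P = F/A.
F = 0.902 lbf = 4.012 N; A = 3.17×10^-5 m².
P = 1.266×10^5 Pa  (the unit combination reduces to kg/(m·s²) = Pa)
1.266×10^5 Pa × (1 MPa / 1.000×10^6 Pa) = 0.1266 MPa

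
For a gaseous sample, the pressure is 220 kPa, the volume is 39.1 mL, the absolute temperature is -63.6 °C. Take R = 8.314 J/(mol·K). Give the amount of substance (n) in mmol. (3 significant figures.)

From the ideal-gas law: n = PV/(RT).
P = 220 kPa = 2.200×10^5 Pa; V = 39.1 mL = 3.910×10^-5 m³; T = -63.6 °C = 209.5 K; R = 8.314 J/(mol·K).
n = 0.004937 mol
0.004937 mol × (1 mmol / 0.001000 mol) = 4.937 mmol

4.94 mmol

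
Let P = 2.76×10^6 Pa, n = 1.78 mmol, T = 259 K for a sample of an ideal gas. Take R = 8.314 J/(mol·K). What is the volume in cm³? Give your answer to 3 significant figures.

1.39 cm³

Rearranging PV = nRT for V: V = nRT/P.
P = 2.76×10^6 Pa; n = 1.78 mmol = 0.001780 mol; T = 259 K; R = 8.314 J/(mol·K).
V = 1.389×10^-6 m³
1.389×10^-6 m³ × (1 cm³ / 1.000×10^-6 m³) = 1.389 cm³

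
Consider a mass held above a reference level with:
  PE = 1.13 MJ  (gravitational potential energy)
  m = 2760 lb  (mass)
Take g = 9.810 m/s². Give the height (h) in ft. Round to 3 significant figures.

Solving PE = m·g·h for h: h = PE/(m·g).
PE = 1.13 MJ = 1.130×10^6 J; m = 2760 lb = 1252 kg; g = 9.810 m/s².
h = 92.01 m
92.01 m × (1 ft / 0.3048 m) = 301.9 ft

302 ft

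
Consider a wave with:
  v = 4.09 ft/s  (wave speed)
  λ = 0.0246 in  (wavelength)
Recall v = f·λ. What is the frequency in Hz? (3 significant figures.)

Solving v = f·λ for f: f = v/λ.
v = 4.09 ft/s = 1.247 m/s; λ = 0.0246 in = 6.248×10^-4 m.
f = 1995 Hz

2000 Hz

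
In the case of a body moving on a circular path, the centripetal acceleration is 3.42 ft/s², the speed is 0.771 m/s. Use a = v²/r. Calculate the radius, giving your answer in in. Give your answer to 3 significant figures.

Rearranging a = v²/r for r: r = v²/a.
a = 3.42 ft/s² = 1.042 m/s²; v = 0.771 m/s.
r = 0.5703 m
0.5703 m × (1 in / 0.02540 m) = 22.45 in

22.5 in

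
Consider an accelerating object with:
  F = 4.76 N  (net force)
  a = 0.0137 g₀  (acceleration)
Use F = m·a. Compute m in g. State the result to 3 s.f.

Rearranging: m = F/a.
F = 4.76 N; a = 0.0137 g₀ = 0.1344 m/s².
m = 35.43 kg
35.43 kg × (1 g / 0.001000 kg) = 35430 g

35400 g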